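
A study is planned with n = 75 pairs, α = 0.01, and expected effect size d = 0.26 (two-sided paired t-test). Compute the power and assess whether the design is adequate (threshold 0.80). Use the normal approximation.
Power ≈ 0.37; the study is underpowered (power < 0.80)

Power calculation (paired t-test, normal approximation):
z_β = d · √n - z_{α/2}
z_β = 0.26 · √75 - 2.576
z_β = 0.26 · 8.660 - 2.576
z_β = -0.324

Power = Φ(z_β) = Φ(-0.324) ≈ 0.373

Effect size d = 0.26 is small by Cohen's convention (0.2/0.5/0.8).

Threshold: power ≥ 0.80 is conventionally adequate.
Power ≈ 0.37 → the study is underpowered (power < 0.80).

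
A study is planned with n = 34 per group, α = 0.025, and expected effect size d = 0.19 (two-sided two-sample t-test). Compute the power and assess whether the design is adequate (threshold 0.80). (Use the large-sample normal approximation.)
Power ≈ 0.07; the study is underpowered (power < 0.80)

Power calculation (two-sample t-test, normal approximation):
z_β = d · √(n/2) - z_{α/2}
z_β = 0.19 · √(34/2) - 2.241
z_β = 0.19 · 4.123 - 2.241
z_β = -1.458

Power = Φ(z_β) = Φ(-1.458) ≈ 0.072

Effect size d = 0.19 is very small by Cohen's convention (0.2/0.5/0.8).

Threshold: power ≥ 0.80 is conventionally adequate.
Power ≈ 0.07 → the study is underpowered (power < 0.80).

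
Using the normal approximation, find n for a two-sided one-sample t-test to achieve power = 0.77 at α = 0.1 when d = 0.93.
n = 7

Sample size formula (one-sample t-test, normal approximation):
n = ((z_{α/2} + z_β) / d)²

z_{α/2} = 1.645 (for α = 0.1, two-sided)
z_β = 0.739 (for power = 0.77)
d = 0.93

n = ((1.645 + 0.739) / 0.93)²
n = (2.563)²
n ≈ 6.57
Round up to the next whole number: n = 7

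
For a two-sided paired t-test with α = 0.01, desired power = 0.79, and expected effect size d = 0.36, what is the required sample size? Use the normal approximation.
n = 89 pairs

Sample size formula (paired t-test, normal approximation):
n = ((z_{α/2} + z_β) / d)²

z_{α/2} = 2.576 (for α = 0.01, two-sided)
z_β = 0.806 (for power = 0.79)
d = 0.36

n = ((2.576 + 0.806) / 0.36)²
n = (9.394)²
n ≈ 88.25
Round up to the next whole number: n = 89 pairs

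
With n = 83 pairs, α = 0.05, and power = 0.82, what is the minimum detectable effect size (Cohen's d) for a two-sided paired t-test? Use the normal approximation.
d ≈ 0.32

Minimum detectable effect (paired t-test, normal approximation):
d = (z_{α/2} + z_β) / √n
d = (1.960 + 0.915) / √83
d = 2.875 / 9.110
d ≈ 0.32

By Cohen's convention (0.2 small / 0.5 medium / 0.8 large): small effect.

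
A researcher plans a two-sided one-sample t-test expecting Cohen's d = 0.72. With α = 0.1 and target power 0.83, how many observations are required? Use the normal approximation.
n = 14

Sample size formula (one-sample t-test, normal approximation):
n = ((z_{α/2} + z_β) / d)²

z_{α/2} = 1.645 (for α = 0.1, two-sided)
z_β = 0.954 (for power = 0.83)
d = 0.72

n = ((1.645 + 0.954) / 0.72)²
n = (3.610)²
n ≈ 13.03
Round up to the next whole number: n = 14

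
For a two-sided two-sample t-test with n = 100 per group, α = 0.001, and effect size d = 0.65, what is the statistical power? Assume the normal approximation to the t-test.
Power ≈ 0.90

Power calculation (two-sample t-test, normal approximation):
z_β = d · √(n/2) - z_{α/2}
z_β = 0.65 · √(100/2) - 3.291
z_β = 0.65 · 7.071 - 3.291
z_β = 1.306

Power = Φ(z_β) = Φ(1.306) ≈ 0.904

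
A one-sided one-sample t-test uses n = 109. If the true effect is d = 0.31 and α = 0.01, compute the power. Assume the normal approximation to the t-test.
Power ≈ 0.82

Power calculation (one-sample t-test, normal approximation):
z_β = d · √n - z_α
z_β = 0.31 · √109 - 2.326
z_β = 0.31 · 10.440 - 2.326
z_β = 0.910

Power = Φ(z_β) = Φ(0.910) ≈ 0.819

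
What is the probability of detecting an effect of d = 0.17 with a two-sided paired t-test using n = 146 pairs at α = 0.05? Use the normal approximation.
Power ≈ 0.54

Power calculation (paired t-test, normal approximation):
z_β = d · √n - z_{α/2}
z_β = 0.17 · √146 - 1.960
z_β = 0.17 · 12.083 - 1.960
z_β = 0.094

Power = Φ(z_β) = Φ(0.094) ≈ 0.538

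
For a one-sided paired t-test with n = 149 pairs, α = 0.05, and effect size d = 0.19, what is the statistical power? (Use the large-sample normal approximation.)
Power ≈ 0.75

Power calculation (paired t-test, normal approximation):
z_β = d · √n - z_α
z_β = 0.19 · √149 - 1.645
z_β = 0.19 · 12.207 - 1.645
z_β = 0.674

Power = Φ(z_β) = Φ(0.674) ≈ 0.750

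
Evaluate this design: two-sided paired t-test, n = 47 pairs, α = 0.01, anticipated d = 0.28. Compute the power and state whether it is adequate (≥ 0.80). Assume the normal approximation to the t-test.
Power ≈ 0.26; the study is underpowered (power < 0.80)

Power calculation (paired t-test, normal approximation):
z_β = d · √n - z_{α/2}
z_β = 0.28 · √47 - 2.576
z_β = 0.28 · 6.856 - 2.576
z_β = -0.656

Power = Φ(z_β) = Φ(-0.656) ≈ 0.256

Effect size d = 0.28 is small by Cohen's convention (0.2/0.5/0.8).

Threshold: power ≥ 0.80 is conventionally adequate.
Power ≈ 0.26 → the study is underpowered (power < 0.80).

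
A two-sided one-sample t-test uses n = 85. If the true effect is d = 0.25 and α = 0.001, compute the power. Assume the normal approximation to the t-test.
Power ≈ 0.16

Power calculation (one-sample t-test, normal approximation):
z_β = d · √n - z_{α/2}
z_β = 0.25 · √85 - 3.291
z_β = 0.25 · 9.220 - 3.291
z_β = -0.986

Power = Φ(z_β) = Φ(-0.986) ≈ 0.162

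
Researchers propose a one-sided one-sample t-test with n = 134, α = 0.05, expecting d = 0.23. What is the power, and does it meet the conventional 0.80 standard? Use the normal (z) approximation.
Power ≈ 0.85; the study is adequately powered (power ≥ 0.80)

Power calculation (one-sample t-test, normal approximation):
z_β = d · √n - z_α
z_β = 0.23 · √134 - 1.645
z_β = 0.23 · 11.576 - 1.645
z_β = 1.018

Power = Φ(z_β) = Φ(1.018) ≈ 0.846

Effect size d = 0.23 is small by Cohen's convention (0.2/0.5/0.8).

Threshold: power ≥ 0.80 is conventionally adequate.
Power ≈ 0.85 → the study is adequately powered (power ≥ 0.80).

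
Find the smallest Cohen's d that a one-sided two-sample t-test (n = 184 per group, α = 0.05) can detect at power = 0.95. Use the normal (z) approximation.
d ≈ 0.34

Minimum detectable effect (two-sample t-test, normal approximation):
d = (z_α + z_β) / √(n/2)
d = (1.645 + 1.645) / √(184/2)
d = 3.290 / 9.592
d ≈ 0.34

By Cohen's convention (0.2 small / 0.5 medium / 0.8 large): small effect.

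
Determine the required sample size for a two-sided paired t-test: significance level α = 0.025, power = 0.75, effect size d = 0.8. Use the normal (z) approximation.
n = 14 pairs

Sample size formula (paired t-test, normal approximation):
n = ((z_{α/2} + z_β) / d)²

z_{α/2} = 2.241 (for α = 0.025, two-sided)
z_β = 0.674 (for power = 0.75)
d = 0.8

n = ((2.241 + 0.674) / 0.8)²
n = (3.644)²
n ≈ 13.28
Round up to the next whole number: n = 14 pairs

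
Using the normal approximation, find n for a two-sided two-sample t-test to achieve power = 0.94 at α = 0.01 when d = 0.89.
n = 44 per group

Sample size formula (two-sample t-test, normal approximation):
n = 2 · ((z_{α/2} + z_β) / d)²

z_{α/2} = 2.576 (for α = 0.01, two-sided)
z_β = 1.555 (for power = 0.94)
d = 0.89

n = 2 · ((2.576 + 1.555) / 0.89)²
n = 2 · (4.642)²
n ≈ 43.10
Round up to the next whole number: n = 44 per group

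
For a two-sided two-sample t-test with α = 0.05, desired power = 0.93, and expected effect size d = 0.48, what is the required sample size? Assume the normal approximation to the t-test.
n = 103 per group

Sample size formula (two-sample t-test, normal approximation):
n = 2 · ((z_{α/2} + z_β) / d)²

z_{α/2} = 1.960 (for α = 0.05, two-sided)
z_β = 1.476 (for power = 0.93)
d = 0.48

n = 2 · ((1.960 + 1.476) / 0.48)²
n = 2 · (7.158)²
n ≈ 102.47
Round up to the next whole number: n = 103 per group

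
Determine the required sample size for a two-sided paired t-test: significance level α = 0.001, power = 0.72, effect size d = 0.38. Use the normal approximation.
n = 104 pairs

Sample size formula (paired t-test, normal approximation):
n = ((z_{α/2} + z_β) / d)²

z_{α/2} = 3.291 (for α = 0.001, two-sided)
z_β = 0.583 (for power = 0.72)
d = 0.38

n = ((3.291 + 0.583) / 0.38)²
n = (10.195)²
n ≈ 103.94
Round up to the next whole number: n = 104 pairs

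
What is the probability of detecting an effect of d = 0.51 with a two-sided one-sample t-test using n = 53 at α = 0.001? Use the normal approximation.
Power ≈ 0.66

Power calculation (one-sample t-test, normal approximation):
z_β = d · √n - z_{α/2}
z_β = 0.51 · √53 - 3.291
z_β = 0.51 · 7.280 - 3.291
z_β = 0.422

Power = Φ(z_β) = Φ(0.422) ≈ 0.664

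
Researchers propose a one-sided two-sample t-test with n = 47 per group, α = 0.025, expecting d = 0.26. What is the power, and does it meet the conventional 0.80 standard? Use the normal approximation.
Power ≈ 0.24; the study is underpowered (power < 0.80)

Power calculation (two-sample t-test, normal approximation):
z_β = d · √(n/2) - z_α
z_β = 0.26 · √(47/2) - 1.960
z_β = 0.26 · 4.848 - 1.960
z_β = -0.700

Power = Φ(z_β) = Φ(-0.700) ≈ 0.242

Effect size d = 0.26 is small by Cohen's convention (0.2/0.5/0.8).

Threshold: power ≥ 0.80 is conventionally adequate.
Power ≈ 0.24 → the study is underpowered (power < 0.80).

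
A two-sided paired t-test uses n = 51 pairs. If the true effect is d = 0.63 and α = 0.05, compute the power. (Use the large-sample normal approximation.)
Power ≈ 0.99

Power calculation (paired t-test, normal approximation):
z_β = d · √n - z_{α/2}
z_β = 0.63 · √51 - 1.960
z_β = 0.63 · 7.141 - 1.960
z_β = 2.539

Power = Φ(z_β) = Φ(2.539) ≈ 0.994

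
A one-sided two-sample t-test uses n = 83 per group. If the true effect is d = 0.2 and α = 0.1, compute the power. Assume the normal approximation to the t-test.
Power ≈ 0.50

Power calculation (two-sample t-test, normal approximation):
z_β = d · √(n/2) - z_α
z_β = 0.2 · √(83/2) - 1.282
z_β = 0.2 · 6.442 - 1.282
z_β = 0.007

Power = Φ(z_β) = Φ(0.007) ≈ 0.503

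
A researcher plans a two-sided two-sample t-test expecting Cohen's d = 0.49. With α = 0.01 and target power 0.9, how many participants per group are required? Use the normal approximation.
n = 124 per group

Sample size formula (two-sample t-test, normal approximation):
n = 2 · ((z_{α/2} + z_β) / d)²

z_{α/2} = 2.576 (for α = 0.01, two-sided)
z_β = 1.282 (for power = 0.9)
d = 0.49

n = 2 · ((2.576 + 1.282) / 0.49)²
n = 2 · (7.873)²
n ≈ 123.97
Round up to the next whole number: n = 124 per group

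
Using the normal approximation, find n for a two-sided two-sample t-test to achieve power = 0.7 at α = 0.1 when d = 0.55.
n = 32 per group

Sample size formula (two-sample t-test, normal approximation):
n = 2 · ((z_{α/2} + z_β) / d)²

z_{α/2} = 1.645 (for α = 0.1, two-sided)
z_β = 0.524 (for power = 0.7)
d = 0.55

n = 2 · ((1.645 + 0.524) / 0.55)²
n = 2 · (3.944)²
n ≈ 31.11
Round up to the next whole number: n = 32 per group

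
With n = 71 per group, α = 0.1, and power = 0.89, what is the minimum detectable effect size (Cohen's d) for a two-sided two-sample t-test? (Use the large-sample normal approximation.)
d ≈ 0.48

Minimum detectable effect (two-sample t-test, normal approximation):
d = (z_{α/2} + z_β) / √(n/2)
d = (1.645 + 1.227) / √(71/2)
d = 2.871 / 5.958
d ≈ 0.48

By Cohen's convention (0.2 small / 0.5 medium / 0.8 large): small effect.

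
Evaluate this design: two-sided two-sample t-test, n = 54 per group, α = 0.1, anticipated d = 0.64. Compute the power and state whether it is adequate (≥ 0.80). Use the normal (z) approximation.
Power ≈ 0.95; the study is adequately powered (power ≥ 0.80)

Power calculation (two-sample t-test, normal approximation):
z_β = d · √(n/2) - z_{α/2}
z_β = 0.64 · √(54/2) - 1.645
z_β = 0.64 · 5.196 - 1.645
z_β = 1.681

Power = Φ(z_β) = Φ(1.681) ≈ 0.954

Effect size d = 0.64 is medium by Cohen's convention (0.2/0.5/0.8).

Threshold: power ≥ 0.80 is conventionally adequate.
Power ≈ 0.95 → the study is adequately powered (power ≥ 0.80).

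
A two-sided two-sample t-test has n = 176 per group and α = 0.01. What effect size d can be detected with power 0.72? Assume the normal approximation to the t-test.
d ≈ 0.34

Minimum detectable effect (two-sample t-test, normal approximation):
d = (z_{α/2} + z_β) / √(n/2)
d = (2.576 + 0.583) / √(176/2)
d = 3.159 / 9.381
d ≈ 0.34

By Cohen's convention (0.2 small / 0.5 medium / 0.8 large): small effect.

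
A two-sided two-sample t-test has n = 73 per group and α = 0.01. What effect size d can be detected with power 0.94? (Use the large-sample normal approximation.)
d ≈ 0.68

Minimum detectable effect (two-sample t-test, normal approximation):
d = (z_{α/2} + z_β) / √(n/2)
d = (2.576 + 1.555) / √(73/2)
d = 4.131 / 6.042
d ≈ 0.68

By Cohen's convention (0.2 small / 0.5 medium / 0.8 large): medium effect.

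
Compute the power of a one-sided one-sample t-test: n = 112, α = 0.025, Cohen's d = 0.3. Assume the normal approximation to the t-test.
Power ≈ 0.89

Power calculation (one-sample t-test, normal approximation):
z_β = d · √n - z_α
z_β = 0.3 · √112 - 1.960
z_β = 0.3 · 10.583 - 1.960
z_β = 1.215

Power = Φ(z_β) = Φ(1.215) ≈ 0.888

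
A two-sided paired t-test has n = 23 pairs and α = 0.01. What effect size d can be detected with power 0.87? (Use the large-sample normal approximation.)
d ≈ 0.77

Minimum detectable effect (paired t-test, normal approximation):
d = (z_{α/2} + z_β) / √n
d = (2.576 + 1.126) / √23
d = 3.702 / 4.796
d ≈ 0.77

By Cohen's convention (0.2 small / 0.5 medium / 0.8 large): medium effect.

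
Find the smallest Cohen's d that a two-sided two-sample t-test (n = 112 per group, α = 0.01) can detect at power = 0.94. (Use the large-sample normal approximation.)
d ≈ 0.55

Minimum detectable effect (two-sample t-test, normal approximation):
d = (z_{α/2} + z_β) / √(n/2)
d = (2.576 + 1.555) / √(112/2)
d = 4.131 / 7.483
d ≈ 0.55

By Cohen's convention (0.2 small / 0.5 medium / 0.8 large): medium effect.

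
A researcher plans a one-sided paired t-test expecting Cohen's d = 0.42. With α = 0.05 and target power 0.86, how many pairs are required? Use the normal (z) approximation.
n = 43 pairs

Sample size formula (paired t-test, normal approximation):
n = ((z_α + z_β) / d)²

z_α = 1.645 (for α = 0.05, one-sided)
z_β = 1.080 (for power = 0.86)
d = 0.42

n = ((1.645 + 1.080) / 0.42)²
n = (6.488)²
n ≈ 42.09
Round up to the next whole number: n = 43 pairs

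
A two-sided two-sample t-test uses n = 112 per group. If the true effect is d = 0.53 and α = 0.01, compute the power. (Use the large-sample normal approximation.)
Power ≈ 0.92

Power calculation (two-sample t-test, normal approximation):
z_β = d · √(n/2) - z_{α/2}
z_β = 0.53 · √(112/2) - 2.576
z_β = 0.53 · 7.483 - 2.576
z_β = 1.390

Power = Φ(z_β) = Φ(1.390) ≈ 0.918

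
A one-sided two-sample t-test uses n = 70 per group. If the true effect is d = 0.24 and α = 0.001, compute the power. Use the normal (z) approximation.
Power ≈ 0.05

Power calculation (two-sample t-test, normal approximation):
z_β = d · √(n/2) - z_α
z_β = 0.24 · √(70/2) - 3.090
z_β = 0.24 · 5.916 - 3.090
z_β = -1.670

Power = Φ(z_β) = Φ(-1.670) ≈ 0.047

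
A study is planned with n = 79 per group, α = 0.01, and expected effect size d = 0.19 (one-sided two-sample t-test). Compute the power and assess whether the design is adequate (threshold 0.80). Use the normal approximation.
Power ≈ 0.13; the study is underpowered (power < 0.80)

Power calculation (two-sample t-test, normal approximation):
z_β = d · √(n/2) - z_α
z_β = 0.19 · √(79/2) - 2.326
z_β = 0.19 · 6.285 - 2.326
z_β = -1.132

Power = Φ(z_β) = Φ(-1.132) ≈ 0.129

Effect size d = 0.19 is very small by Cohen's convention (0.2/0.5/0.8).

Threshold: power ≥ 0.80 is conventionally adequate.
Power ≈ 0.13 → the study is underpowered (power < 0.80).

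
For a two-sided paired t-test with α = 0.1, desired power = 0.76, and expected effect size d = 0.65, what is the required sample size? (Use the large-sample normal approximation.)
n = 14 pairs

Sample size formula (paired t-test, normal approximation):
n = ((z_{α/2} + z_β) / d)²

z_{α/2} = 1.645 (for α = 0.1, two-sided)
z_β = 0.706 (for power = 0.76)
d = 0.65

n = ((1.645 + 0.706) / 0.65)²
n = (3.617)²
n ≈ 13.08
Round up to the next whole number: n = 14 pairs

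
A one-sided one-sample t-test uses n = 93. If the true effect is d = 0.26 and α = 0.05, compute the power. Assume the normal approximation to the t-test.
Power ≈ 0.81

Power calculation (one-sample t-test, normal approximation):
z_β = d · √n - z_α
z_β = 0.26 · √93 - 1.645
z_β = 0.26 · 9.644 - 1.645
z_β = 0.862

Power = Φ(z_β) = Φ(0.862) ≈ 0.806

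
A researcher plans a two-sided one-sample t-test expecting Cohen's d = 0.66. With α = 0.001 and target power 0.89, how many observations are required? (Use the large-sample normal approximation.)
n = 47

Sample size formula (one-sample t-test, normal approximation):
n = ((z_{α/2} + z_β) / d)²

z_{α/2} = 3.291 (for α = 0.001, two-sided)
z_β = 1.227 (for power = 0.89)
d = 0.66

n = ((3.291 + 1.227) / 0.66)²
n = (6.845)²
n ≈ 46.85
Round up to the next whole number: n = 47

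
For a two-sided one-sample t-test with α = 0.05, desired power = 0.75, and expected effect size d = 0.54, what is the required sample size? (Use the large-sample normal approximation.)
n = 24

Sample size formula (one-sample t-test, normal approximation):
n = ((z_{α/2} + z_β) / d)²

z_{α/2} = 1.960 (for α = 0.05, two-sided)
z_β = 0.674 (for power = 0.75)
d = 0.54

n = ((1.960 + 0.674) / 0.54)²
n = (4.878)²
n ≈ 23.79
Round up to the next whole number: n = 24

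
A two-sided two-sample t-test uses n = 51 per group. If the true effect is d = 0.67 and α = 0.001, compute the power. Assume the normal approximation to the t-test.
Power ≈ 0.54

Power calculation (two-sample t-test, normal approximation):
z_β = d · √(n/2) - z_{α/2}
z_β = 0.67 · √(51/2) - 3.291
z_β = 0.67 · 5.050 - 3.291
z_β = 0.093

Power = Φ(z_β) = Φ(0.093) ≈ 0.537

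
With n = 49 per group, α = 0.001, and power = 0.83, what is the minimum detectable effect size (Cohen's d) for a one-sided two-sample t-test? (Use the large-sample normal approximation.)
d ≈ 0.82

Minimum detectable effect (two-sample t-test, normal approximation):
d = (z_α + z_β) / √(n/2)
d = (3.090 + 0.954) / √(49/2)
d = 4.044 / 4.950
d ≈ 0.82

By Cohen's convention (0.2 small / 0.5 medium / 0.8 large): large effect.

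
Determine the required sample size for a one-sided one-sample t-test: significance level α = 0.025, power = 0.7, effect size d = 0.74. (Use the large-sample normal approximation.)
n = 12

Sample size formula (one-sample t-test, normal approximation):
n = ((z_α + z_β) / d)²

z_α = 1.960 (for α = 0.025, one-sided)
z_β = 0.524 (for power = 0.7)
d = 0.74

n = ((1.960 + 0.524) / 0.74)²
n = (3.357)²
n ≈ 11.27
Round up to the next whole number: n = 12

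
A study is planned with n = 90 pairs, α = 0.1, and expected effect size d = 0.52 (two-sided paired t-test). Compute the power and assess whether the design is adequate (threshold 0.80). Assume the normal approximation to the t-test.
Power ≈ 1.00; the study is adequately powered (power ≥ 0.80)

Power calculation (paired t-test, normal approximation):
z_β = d · √n - z_{α/2}
z_β = 0.52 · √90 - 1.645
z_β = 0.52 · 9.487 - 1.645
z_β = 3.288

Power = Φ(z_β) = Φ(3.288) ≈ 0.999

Effect size d = 0.52 is medium by Cohen's convention (0.2/0.5/0.8).

Threshold: power ≥ 0.80 is conventionally adequate.
Power ≈ 1.00 → the study is adequately powered (power ≥ 0.80).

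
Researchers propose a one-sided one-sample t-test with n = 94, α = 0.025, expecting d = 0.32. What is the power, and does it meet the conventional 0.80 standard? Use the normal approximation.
Power ≈ 0.87; the study is adequately powered (power ≥ 0.80)

Power calculation (one-sample t-test, normal approximation):
z_β = d · √n - z_α
z_β = 0.32 · √94 - 1.960
z_β = 0.32 · 9.695 - 1.960
z_β = 1.143

Power = Φ(z_β) = Φ(1.143) ≈ 0.873

Effect size d = 0.32 is small by Cohen's convention (0.2/0.5/0.8).

Threshold: power ≥ 0.80 is conventionally adequate.
Power ≈ 0.87 → the study is adequately powered (power ≥ 0.80).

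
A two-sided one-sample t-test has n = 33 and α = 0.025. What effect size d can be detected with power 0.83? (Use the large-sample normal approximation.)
d ≈ 0.56

Minimum detectable effect (one-sample t-test, normal approximation):
d = (z_{α/2} + z_β) / √n
d = (2.241 + 0.954) / √33
d = 3.196 / 5.745
d ≈ 0.56

By Cohen's convention (0.2 small / 0.5 medium / 0.8 large): medium effect.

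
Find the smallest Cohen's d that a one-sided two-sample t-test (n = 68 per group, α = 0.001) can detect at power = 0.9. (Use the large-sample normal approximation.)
d ≈ 0.75

Minimum detectable effect (two-sample t-test, normal approximation):
d = (z_α + z_β) / √(n/2)
d = (3.090 + 1.282) / √(68/2)
d = 4.372 / 5.831
d ≈ 0.75

By Cohen's convention (0.2 small / 0.5 medium / 0.8 large): medium effect.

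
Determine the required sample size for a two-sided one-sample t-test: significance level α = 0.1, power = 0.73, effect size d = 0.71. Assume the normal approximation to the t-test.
n = 11

Sample size formula (one-sample t-test, normal approximation):
n = ((z_{α/2} + z_β) / d)²

z_{α/2} = 1.645 (for α = 0.1, two-sided)
z_β = 0.613 (for power = 0.73)
d = 0.71

n = ((1.645 + 0.613) / 0.71)²
n = (3.180)²
n ≈ 10.11
Round up to the next whole number: n = 11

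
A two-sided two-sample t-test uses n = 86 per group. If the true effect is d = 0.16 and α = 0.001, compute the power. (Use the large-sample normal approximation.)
Power ≈ 0.01

Power calculation (two-sample t-test, normal approximation):
z_β = d · √(n/2) - z_{α/2}
z_β = 0.16 · √(86/2) - 3.291
z_β = 0.16 · 6.557 - 3.291
z_β = -2.241

Power = Φ(z_β) = Φ(-2.241) ≈ 0.013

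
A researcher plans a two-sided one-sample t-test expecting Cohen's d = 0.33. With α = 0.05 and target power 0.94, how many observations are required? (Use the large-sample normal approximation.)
n = 114

Sample size formula (one-sample t-test, normal approximation):
n = ((z_{α/2} + z_β) / d)²

z_{α/2} = 1.960 (for α = 0.05, two-sided)
z_β = 1.555 (for power = 0.94)
d = 0.33

n = ((1.960 + 1.555) / 0.33)²
n = (10.652)²
n ≈ 113.47
Round up to the next whole number: n = 114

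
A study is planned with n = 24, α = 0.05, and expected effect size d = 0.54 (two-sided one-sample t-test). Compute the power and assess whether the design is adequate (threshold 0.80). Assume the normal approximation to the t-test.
Power ≈ 0.75; the study is underpowered (power < 0.80)

Power calculation (one-sample t-test, normal approximation):
z_β = d · √n - z_{α/2}
z_β = 0.54 · √24 - 1.960
z_β = 0.54 · 4.899 - 1.960
z_β = 0.685

Power = Φ(z_β) = Φ(0.685) ≈ 0.753

Effect size d = 0.54 is medium by Cohen's convention (0.2/0.5/0.8).

Threshold: power ≥ 0.80 is conventionally adequate.
Power ≈ 0.75 → the study is underpowered (power < 0.80).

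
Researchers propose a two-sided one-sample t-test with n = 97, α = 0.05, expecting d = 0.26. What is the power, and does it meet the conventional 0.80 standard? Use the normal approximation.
Power ≈ 0.73; the study is underpowered (power < 0.80)

Power calculation (one-sample t-test, normal approximation):
z_β = d · √n - z_{α/2}
z_β = 0.26 · √97 - 1.960
z_β = 0.26 · 9.849 - 1.960
z_β = 0.601

Power = Φ(z_β) = Φ(0.601) ≈ 0.726

Effect size d = 0.26 is small by Cohen's convention (0.2/0.5/0.8).

Threshold: power ≥ 0.80 is conventionally adequate.
Power ≈ 0.73 → the study is underpowered (power < 0.80).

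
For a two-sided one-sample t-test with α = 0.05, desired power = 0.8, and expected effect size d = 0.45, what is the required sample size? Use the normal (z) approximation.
n = 39

Sample size formula (one-sample t-test, normal approximation):
n = ((z_{α/2} + z_β) / d)²

z_{α/2} = 1.960 (for α = 0.05, two-sided)
z_β = 0.842 (for power = 0.8)
d = 0.45

n = ((1.960 + 0.842) / 0.45)²
n = (6.227)²
n ≈ 38.78
Round up to the next whole number: n = 39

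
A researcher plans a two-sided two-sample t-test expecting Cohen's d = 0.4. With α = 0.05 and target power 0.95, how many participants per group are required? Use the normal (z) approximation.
n = 163 per group

Sample size formula (two-sample t-test, normal approximation):
n = 2 · ((z_{α/2} + z_β) / d)²

z_{α/2} = 1.960 (for α = 0.05, two-sided)
z_β = 1.645 (for power = 0.95)
d = 0.4

n = 2 · ((1.960 + 1.645) / 0.4)²
n = 2 · (9.013)²
n ≈ 162.47
Round up to the next whole number: n = 163 per group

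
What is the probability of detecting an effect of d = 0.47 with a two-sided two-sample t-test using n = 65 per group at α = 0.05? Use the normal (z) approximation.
Power ≈ 0.76

Power calculation (two-sample t-test, normal approximation):
z_β = d · √(n/2) - z_{α/2}
z_β = 0.47 · √(65/2) - 1.960
z_β = 0.47 · 5.701 - 1.960
z_β = 0.719

Power = Φ(z_β) = Φ(0.719) ≈ 0.764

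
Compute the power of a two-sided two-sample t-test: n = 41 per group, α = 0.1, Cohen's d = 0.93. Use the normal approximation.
Power ≈ 0.99

Power calculation (two-sample t-test, normal approximation):
z_β = d · √(n/2) - z_{α/2}
z_β = 0.93 · √(41/2) - 1.645
z_β = 0.93 · 4.528 - 1.645
z_β = 2.566

Power = Φ(z_β) = Φ(2.566) ≈ 0.995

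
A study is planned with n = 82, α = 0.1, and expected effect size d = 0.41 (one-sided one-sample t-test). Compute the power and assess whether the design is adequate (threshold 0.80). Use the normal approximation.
Power ≈ 0.99; the study is adequately powered (power ≥ 0.80)

Power calculation (one-sample t-test, normal approximation):
z_β = d · √n - z_α
z_β = 0.41 · √82 - 1.282
z_β = 0.41 · 9.055 - 1.282
z_β = 2.431

Power = Φ(z_β) = Φ(2.431) ≈ 0.992

Effect size d = 0.41 is small by Cohen's convention (0.2/0.5/0.8).

Threshold: power ≥ 0.80 is conventionally adequate.
Power ≈ 0.99 → the study is adequately powered (power ≥ 0.80).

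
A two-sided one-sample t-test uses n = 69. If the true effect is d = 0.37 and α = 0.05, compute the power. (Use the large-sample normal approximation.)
Power ≈ 0.87

Power calculation (one-sample t-test, normal approximation):
z_β = d · √n - z_{α/2}
z_β = 0.37 · √69 - 1.960
z_β = 0.37 · 8.307 - 1.960
z_β = 1.113

Power = Φ(z_β) = Φ(1.113) ≈ 0.867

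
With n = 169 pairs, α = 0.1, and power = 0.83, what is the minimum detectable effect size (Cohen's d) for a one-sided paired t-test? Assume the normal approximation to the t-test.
d ≈ 0.17

Minimum detectable effect (paired t-test, normal approximation):
d = (z_α + z_β) / √n
d = (1.282 + 0.954) / √169
d = 2.236 / 13.000
d ≈ 0.17

By Cohen's convention (0.2 small / 0.5 medium / 0.8 large): very small effect.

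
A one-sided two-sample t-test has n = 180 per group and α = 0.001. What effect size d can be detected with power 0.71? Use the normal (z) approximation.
d ≈ 0.38

Minimum detectable effect (two-sample t-test, normal approximation):
d = (z_α + z_β) / √(n/2)
d = (3.090 + 0.553) / √(180/2)
d = 3.644 / 9.487
d ≈ 0.38

By Cohen's convention (0.2 small / 0.5 medium / 0.8 large): small effect.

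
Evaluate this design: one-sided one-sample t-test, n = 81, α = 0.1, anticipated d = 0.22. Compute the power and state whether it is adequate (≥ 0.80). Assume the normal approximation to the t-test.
Power ≈ 0.76; the study is underpowered (power < 0.80)

Power calculation (one-sample t-test, normal approximation):
z_β = d · √n - z_α
z_β = 0.22 · √81 - 1.282
z_β = 0.22 · 9.000 - 1.282
z_β = 0.698

Power = Φ(z_β) = Φ(0.698) ≈ 0.758

Effect size d = 0.22 is small by Cohen's convention (0.2/0.5/0.8).

Threshold: power ≥ 0.80 is conventionally adequate.
Power ≈ 0.76 → the study is underpowered (power < 0.80).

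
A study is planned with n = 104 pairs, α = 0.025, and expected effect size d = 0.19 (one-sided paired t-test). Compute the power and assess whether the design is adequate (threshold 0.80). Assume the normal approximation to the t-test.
Power ≈ 0.49; the study is underpowered (power < 0.80)

Power calculation (paired t-test, normal approximation):
z_β = d · √n - z_α
z_β = 0.19 · √104 - 1.960
z_β = 0.19 · 10.198 - 1.960
z_β = -0.022

Power = Φ(z_β) = Φ(-0.022) ≈ 0.491

Effect size d = 0.19 is very small by Cohen's convention (0.2/0.5/0.8).

Threshold: power ≥ 0.80 is conventionally adequate.
Power ≈ 0.49 → the study is underpowered (power < 0.80).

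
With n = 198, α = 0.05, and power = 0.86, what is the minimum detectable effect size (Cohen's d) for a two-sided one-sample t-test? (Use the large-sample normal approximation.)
d ≈ 0.22

Minimum detectable effect (one-sample t-test, normal approximation):
d = (z_{α/2} + z_β) / √n
d = (1.960 + 1.080) / √198
d = 3.040 / 14.071
d ≈ 0.22

By Cohen's convention (0.2 small / 0.5 medium / 0.8 large): small effect.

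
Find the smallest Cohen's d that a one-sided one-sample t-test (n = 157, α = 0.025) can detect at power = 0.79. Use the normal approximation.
d ≈ 0.22

Minimum detectable effect (one-sample t-test, normal approximation):
d = (z_α + z_β) / √n
d = (1.960 + 0.806) / √157
d = 2.766 / 12.530
d ≈ 0.22

By Cohen's convention (0.2 small / 0.5 medium / 0.8 large): small effect.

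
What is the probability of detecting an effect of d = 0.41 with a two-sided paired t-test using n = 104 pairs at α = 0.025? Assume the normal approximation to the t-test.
Power ≈ 0.97

Power calculation (paired t-test, normal approximation):
z_β = d · √n - z_{α/2}
z_β = 0.41 · √104 - 2.241
z_β = 0.41 · 10.198 - 2.241
z_β = 1.940

Power = Φ(z_β) = Φ(1.940) ≈ 0.974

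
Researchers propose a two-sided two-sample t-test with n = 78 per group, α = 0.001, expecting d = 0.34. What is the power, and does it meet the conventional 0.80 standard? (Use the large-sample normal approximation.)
Power ≈ 0.12; the study is underpowered (power < 0.80)

Power calculation (two-sample t-test, normal approximation):
z_β = d · √(n/2) - z_{α/2}
z_β = 0.34 · √(78/2) - 3.291
z_β = 0.34 · 6.245 - 3.291
z_β = -1.167

Power = Φ(z_β) = Φ(-1.167) ≈ 0.122

Effect size d = 0.34 is small by Cohen's convention (0.2/0.5/0.8).

Threshold: power ≥ 0.80 is conventionally adequate.
Power ≈ 0.12 → the study is underpowered (power < 0.80).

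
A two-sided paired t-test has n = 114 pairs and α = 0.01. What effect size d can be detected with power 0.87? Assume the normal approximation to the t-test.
d ≈ 0.35

Minimum detectable effect (paired t-test, normal approximation):
d = (z_{α/2} + z_β) / √n
d = (2.576 + 1.126) / √114
d = 3.702 / 10.677
d ≈ 0.35

By Cohen's convention (0.2 small / 0.5 medium / 0.8 large): small effect.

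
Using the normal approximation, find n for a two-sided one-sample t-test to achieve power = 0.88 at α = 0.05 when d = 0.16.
n = 384

Sample size formula (one-sample t-test, normal approximation):
n = ((z_{α/2} + z_β) / d)²

z_{α/2} = 1.960 (for α = 0.05, two-sided)
z_β = 1.175 (for power = 0.88)
d = 0.16

n = ((1.960 + 1.175) / 0.16)²
n = (19.594)²
n ≈ 383.92
Round up to the next whole number: n = 384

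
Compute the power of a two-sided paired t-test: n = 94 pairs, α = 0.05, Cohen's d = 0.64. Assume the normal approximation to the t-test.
Power ≈ 1.00

Power calculation (paired t-test, normal approximation):
z_β = d · √n - z_{α/2}
z_β = 0.64 · √94 - 1.960
z_β = 0.64 · 9.695 - 1.960
z_β = 4.245

Power = Φ(z_β) = Φ(4.245) ≈ 1.000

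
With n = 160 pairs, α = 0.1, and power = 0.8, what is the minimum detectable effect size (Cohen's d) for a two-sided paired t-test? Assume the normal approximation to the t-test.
d ≈ 0.20

Minimum detectable effect (paired t-test, normal approximation):
d = (z_{α/2} + z_β) / √n
d = (1.645 + 0.842) / √160
d = 2.486 / 12.649
d ≈ 0.20

By Cohen's convention (0.2 small / 0.5 medium / 0.8 large): small effect.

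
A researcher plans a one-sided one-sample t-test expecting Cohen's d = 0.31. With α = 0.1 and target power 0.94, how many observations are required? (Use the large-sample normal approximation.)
n = 84

Sample size formula (one-sample t-test, normal approximation):
n = ((z_α + z_β) / d)²

z_α = 1.282 (for α = 0.1, one-sided)
z_β = 1.555 (for power = 0.94)
d = 0.31

n = ((1.282 + 1.555) / 0.31)²
n = (9.152)²
n ≈ 83.76
Round up to the next whole number: n = 84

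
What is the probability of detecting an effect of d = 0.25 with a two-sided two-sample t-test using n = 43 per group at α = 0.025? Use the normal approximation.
Power ≈ 0.14

Power calculation (two-sample t-test, normal approximation):
z_β = d · √(n/2) - z_{α/2}
z_β = 0.25 · √(43/2) - 2.241
z_β = 0.25 · 4.637 - 2.241
z_β = -1.082

Power = Φ(z_β) = Φ(-1.082) ≈ 0.140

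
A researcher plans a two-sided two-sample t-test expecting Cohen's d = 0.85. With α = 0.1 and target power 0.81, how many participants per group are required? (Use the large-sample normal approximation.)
n = 18 per group

Sample size formula (two-sample t-test, normal approximation):
n = 2 · ((z_{α/2} + z_β) / d)²

z_{α/2} = 1.645 (for α = 0.1, two-sided)
z_β = 0.878 (for power = 0.81)
d = 0.85

n = 2 · ((1.645 + 0.878) / 0.85)²
n = 2 · (2.968)²
n ≈ 17.62
Round up to the next whole number: n = 18 per group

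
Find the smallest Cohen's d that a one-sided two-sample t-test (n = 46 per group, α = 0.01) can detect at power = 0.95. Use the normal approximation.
d ≈ 0.83

Minimum detectable effect (two-sample t-test, normal approximation):
d = (z_α + z_β) / √(n/2)
d = (2.326 + 1.645) / √(46/2)
d = 3.971 / 4.796
d ≈ 0.83

By Cohen's convention (0.2 small / 0.5 medium / 0.8 large): large effect.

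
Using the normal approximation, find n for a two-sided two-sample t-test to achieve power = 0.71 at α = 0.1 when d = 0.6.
n = 27 per group

Sample size formula (two-sample t-test, normal approximation):
n = 2 · ((z_{α/2} + z_β) / d)²

z_{α/2} = 1.645 (for α = 0.1, two-sided)
z_β = 0.553 (for power = 0.71)
d = 0.6

n = 2 · ((1.645 + 0.553) / 0.6)²
n = 2 · (3.663)²
n ≈ 26.84
Round up to the next whole number: n = 27 per group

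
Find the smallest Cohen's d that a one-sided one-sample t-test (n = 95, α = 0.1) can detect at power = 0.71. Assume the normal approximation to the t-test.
d ≈ 0.19

Minimum detectable effect (one-sample t-test, normal approximation):
d = (z_α + z_β) / √n
d = (1.282 + 0.553) / √95
d = 1.835 / 9.747
d ≈ 0.19

By Cohen's convention (0.2 small / 0.5 medium / 0.8 large): very small effect.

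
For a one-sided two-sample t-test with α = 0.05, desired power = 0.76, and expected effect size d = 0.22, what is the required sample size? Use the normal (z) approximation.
n = 229 per group

Sample size formula (two-sample t-test, normal approximation):
n = 2 · ((z_α + z_β) / d)²

z_α = 1.645 (for α = 0.05, one-sided)
z_β = 0.706 (for power = 0.76)
d = 0.22

n = 2 · ((1.645 + 0.706) / 0.22)²
n = 2 · (10.686)²
n ≈ 228.38
Round up to the next whole number: n = 229 per group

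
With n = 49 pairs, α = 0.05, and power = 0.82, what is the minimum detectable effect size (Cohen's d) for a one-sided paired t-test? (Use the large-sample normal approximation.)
d ≈ 0.37

Minimum detectable effect (paired t-test, normal approximation):
d = (z_α + z_β) / √n
d = (1.645 + 0.915) / √49
d = 2.560 / 7.000
d ≈ 0.37

By Cohen's convention (0.2 small / 0.5 medium / 0.8 large): small effect.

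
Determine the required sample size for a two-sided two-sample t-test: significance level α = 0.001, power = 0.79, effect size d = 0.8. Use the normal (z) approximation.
n = 53 per group

Sample size formula (two-sample t-test, normal approximation):
n = 2 · ((z_{α/2} + z_β) / d)²

z_{α/2} = 3.291 (for α = 0.001, two-sided)
z_β = 0.806 (for power = 0.79)
d = 0.8

n = 2 · ((3.291 + 0.806) / 0.8)²
n = 2 · (5.121)²
n ≈ 52.45
Round up to the next whole number: n = 53 per group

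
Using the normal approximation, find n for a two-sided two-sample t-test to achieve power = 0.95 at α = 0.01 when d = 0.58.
n = 106 per group

Sample size formula (two-sample t-test, normal approximation):
n = 2 · ((z_{α/2} + z_β) / d)²

z_{α/2} = 2.576 (for α = 0.01, two-sided)
z_β = 1.645 (for power = 0.95)
d = 0.58

n = 2 · ((2.576 + 1.645) / 0.58)²
n = 2 · (7.278)²
n ≈ 105.94
Round up to the next whole number: n = 106 per group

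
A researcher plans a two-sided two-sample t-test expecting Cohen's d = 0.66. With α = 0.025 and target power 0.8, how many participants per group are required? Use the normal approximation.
n = 44 per group

Sample size formula (two-sample t-test, normal approximation):
n = 2 · ((z_{α/2} + z_β) / d)²

z_{α/2} = 2.241 (for α = 0.025, two-sided)
z_β = 0.842 (for power = 0.8)
d = 0.66

n = 2 · ((2.241 + 0.842) / 0.66)²
n = 2 · (4.671)²
n ≈ 43.64
Round up to the next whole number: n = 44 per group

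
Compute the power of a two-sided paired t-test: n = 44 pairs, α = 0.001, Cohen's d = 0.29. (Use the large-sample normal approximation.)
Power ≈ 0.09

Power calculation (paired t-test, normal approximation):
z_β = d · √n - z_{α/2}
z_β = 0.29 · √44 - 3.291
z_β = 0.29 · 6.633 - 3.291
z_β = -1.367

Power = Φ(z_β) = Φ(-1.367) ≈ 0.086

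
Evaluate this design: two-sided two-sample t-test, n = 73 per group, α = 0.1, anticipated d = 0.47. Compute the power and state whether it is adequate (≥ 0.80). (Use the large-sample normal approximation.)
Power ≈ 0.88; the study is adequately powered (power ≥ 0.80)

Power calculation (two-sample t-test, normal approximation):
z_β = d · √(n/2) - z_{α/2}
z_β = 0.47 · √(73/2) - 1.645
z_β = 0.47 · 6.042 - 1.645
z_β = 1.195

Power = Φ(z_β) = Φ(1.195) ≈ 0.884

Effect size d = 0.47 is small by Cohen's convention (0.2/0.5/0.8).

Threshold: power ≥ 0.80 is conventionally adequate.
Power ≈ 0.88 → the study is adequately powered (power ≥ 0.80).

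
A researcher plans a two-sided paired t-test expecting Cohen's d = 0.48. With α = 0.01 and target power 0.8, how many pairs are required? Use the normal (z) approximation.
n = 51 pairs

Sample size formula (paired t-test, normal approximation):
n = ((z_{α/2} + z_β) / d)²

z_{α/2} = 2.576 (for α = 0.01, two-sided)
z_β = 0.842 (for power = 0.8)
d = 0.48

n = ((2.576 + 0.842) / 0.48)²
n = (7.121)²
n ≈ 50.71
Round up to the next whole number: n = 51 pairs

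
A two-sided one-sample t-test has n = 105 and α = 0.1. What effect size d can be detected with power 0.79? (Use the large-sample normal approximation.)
d ≈ 0.24

Minimum detectable effect (one-sample t-test, normal approximation):
d = (z_{α/2} + z_β) / √n
d = (1.645 + 0.806) / √105
d = 2.451 / 10.247
d ≈ 0.24

By Cohen's convention (0.2 small / 0.5 medium / 0.8 large): small effect.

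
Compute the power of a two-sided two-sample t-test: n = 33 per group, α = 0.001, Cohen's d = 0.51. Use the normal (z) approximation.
Power ≈ 0.11

Power calculation (two-sample t-test, normal approximation):
z_β = d · √(n/2) - z_{α/2}
z_β = 0.51 · √(33/2) - 3.291
z_β = 0.51 · 4.062 - 3.291
z_β = -1.219

Power = Φ(z_β) = Φ(-1.219) ≈ 0.111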